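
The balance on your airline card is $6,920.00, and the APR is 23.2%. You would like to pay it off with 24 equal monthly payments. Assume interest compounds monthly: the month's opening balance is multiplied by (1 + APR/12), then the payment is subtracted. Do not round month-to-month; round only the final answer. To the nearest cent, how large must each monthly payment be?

Monthly rate r = 23.2%/12 = 1.93333% = 0.0193333.
Level-payment amortization: P = B₀·r / (1 − (1+r)^(−n)) = 6920.00·0.0193333 / (1 − 1.01933^(−24)).
Denominator 1 − (1+r)^(−24) = 0.368445888.
P = 133.787 / 0.368445888 ≈ 363.11.

$363.11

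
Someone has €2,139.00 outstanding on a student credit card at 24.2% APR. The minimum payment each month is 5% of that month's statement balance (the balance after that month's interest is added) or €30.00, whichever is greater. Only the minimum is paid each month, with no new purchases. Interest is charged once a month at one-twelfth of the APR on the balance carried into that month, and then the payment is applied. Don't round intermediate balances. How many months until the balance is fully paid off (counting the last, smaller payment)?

Monthly rate r = 24.2%/12 = 2.01667% = 0.0201667.
While 5% of the post-interest balance exceeds €30.00, each month B ← (B·(1+r))·(1 − 0.05), i.e. B shrinks by the factor (1+r)·0.95 = 0.96916.
This holds for months 1–42. Entering month 43 the balance is €573.84; 5% of the post-interest balance is now below €30.00, so the flat €30.00 minimum applies from here.
From month 43 a fixed €30.00 at rate r clears €573.84 in 25 more payments. Total: 42 + 25 = 67 months.

67 months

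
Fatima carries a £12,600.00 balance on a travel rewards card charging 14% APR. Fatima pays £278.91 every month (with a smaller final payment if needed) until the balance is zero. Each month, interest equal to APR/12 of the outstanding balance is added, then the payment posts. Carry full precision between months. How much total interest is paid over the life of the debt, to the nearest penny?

£5,405.12

Monthly rate r = 14%/12 = 1.16667% = 0.0116667.
Payoff takes n = ⌈−ln(1 − rB₀/P)/ln(1+r)⌉ = ⌈64.554⌉ = 65 payments; the last is £154.88.
Total paid = 64·£278.91 + £154.88 = £18,005.12.
Total interest = total paid − principal = £18,005.12 − £12,600.00 = £5,405.12.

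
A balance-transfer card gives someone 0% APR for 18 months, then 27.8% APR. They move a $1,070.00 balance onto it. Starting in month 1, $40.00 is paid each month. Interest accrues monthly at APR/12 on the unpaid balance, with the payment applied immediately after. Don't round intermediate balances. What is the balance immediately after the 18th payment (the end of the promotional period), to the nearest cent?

$350.00

Promo months 1–18 at r₀ = 0%/12 = 0; months 19+ at r₁ = 27.8%/12 = 0.0231667.
After month 18 (no interest yet): B = $1,070.00 − 18·$40.00 = $350.00.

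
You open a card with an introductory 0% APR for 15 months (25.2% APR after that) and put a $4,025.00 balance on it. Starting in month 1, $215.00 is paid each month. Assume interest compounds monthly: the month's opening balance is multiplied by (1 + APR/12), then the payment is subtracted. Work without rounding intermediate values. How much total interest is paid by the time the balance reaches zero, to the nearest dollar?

Promo months 1–15 at r₀ = 0%/12 = 0; months 16+ at r₁ = 25.2%/12 = 0.021.
After month 15 (no interest yet): B = $4,025.00 − 15·$215.00 = $800.00.
Then at r₁ with $215.00/mo: n₂ = −ln(1 − r₁·B/P)/ln(1+r₁) ≈ 3.91 → 4 more payments.
Total paid = 18·$215.00 + $196.88 = $4,066.88; interest = $4,066.88 − $4,025.00 = $41.88.

$42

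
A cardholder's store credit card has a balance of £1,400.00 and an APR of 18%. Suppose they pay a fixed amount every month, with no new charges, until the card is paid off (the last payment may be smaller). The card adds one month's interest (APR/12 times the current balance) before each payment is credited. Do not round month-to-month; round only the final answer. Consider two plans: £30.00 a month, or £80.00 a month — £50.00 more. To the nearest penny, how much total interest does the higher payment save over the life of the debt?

Monthly rate r = 18%/12 = 1.5% = 0.015.
At £30.00/mo: n = ⌈−ln(1 − rB₀/P)/ln(1+r)⌉ = 81 payments (last £25.99); total interest = total paid − £1,400.00 = £1,025.99.
At £80.00/mo: 21 payments (last £36.24); total interest £236.24.
Interest saved = £1,025.99 − £236.24 = £789.75.

£789.75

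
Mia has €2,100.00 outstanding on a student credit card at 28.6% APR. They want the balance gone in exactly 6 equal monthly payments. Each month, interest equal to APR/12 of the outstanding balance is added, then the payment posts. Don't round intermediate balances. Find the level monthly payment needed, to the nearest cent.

Monthly rate r = 28.6%/12 = 2.38333% = 0.0238333.
Level-payment amortization: P = B₀·r / (1 − (1+r)^(−n)) = 2100.00·0.0238333 / (1 − 1.02383^(−6)).
Denominator 1 − (1+r)^(−6) = 0.131790746.
P = 50.05 / 0.131790746 ≈ 379.77.

€379.77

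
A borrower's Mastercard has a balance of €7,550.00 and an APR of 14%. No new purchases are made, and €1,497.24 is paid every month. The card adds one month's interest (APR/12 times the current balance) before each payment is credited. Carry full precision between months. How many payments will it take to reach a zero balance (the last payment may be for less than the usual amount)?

Monthly rate r = 14%/12 = 1.16667% = 0.0116667.
Recurrence: B ← B·(1+r) − €1,497.24.
Month 1: interest €88.08; balance after payment €6,140.84.
Month 2: interest €71.64; balance after payment €4,715.25.
Month 3: interest €55.01; balance after payment €3,273.02.
Month 4: interest €38.19; balance after payment €1,813.96.
Month 5: interest €21.16; balance after payment €337.89.
Month 6: interest €3.94; balance after payment €0.00.

6 payments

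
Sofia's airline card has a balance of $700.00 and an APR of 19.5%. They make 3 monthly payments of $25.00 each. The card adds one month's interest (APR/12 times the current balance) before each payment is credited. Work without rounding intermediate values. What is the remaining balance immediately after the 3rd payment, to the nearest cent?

$658.46

Monthly rate r = 19.5%/12 = 1.625% = 0.01625.
Each month: B ← B·(1+r) − $25.00.
Month 1: interest $11.38; balance after payment $686.38.
Month 2: interest $11.15; balance after payment $672.53.
Month 3: interest $10.93; balance after payment $658.46.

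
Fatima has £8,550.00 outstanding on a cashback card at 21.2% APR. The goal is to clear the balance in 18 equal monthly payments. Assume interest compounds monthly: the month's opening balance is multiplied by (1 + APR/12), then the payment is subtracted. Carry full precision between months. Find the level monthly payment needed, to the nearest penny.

£558.67

Monthly rate r = 21.2%/12 = 1.76667% = 0.0176667.
Level-payment amortization: P = B₀·r / (1 − (1+r)^(−n)) = 8550.00·0.0176667 / (1 − 1.01767^(−18)).
Denominator 1 − (1+r)^(−18) = 0.270374326.
P = 151.05 / 0.270374326 ≈ 558.67.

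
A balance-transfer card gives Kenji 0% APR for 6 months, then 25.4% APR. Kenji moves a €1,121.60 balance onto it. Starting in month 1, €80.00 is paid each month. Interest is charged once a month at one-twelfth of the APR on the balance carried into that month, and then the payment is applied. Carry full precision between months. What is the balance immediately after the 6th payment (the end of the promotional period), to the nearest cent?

€641.60

Promo months 1–6 at r₀ = 0%/12 = 0; months 7+ at r₁ = 25.4%/12 = 0.0211667.
After month 6 (no interest yet): B = €1,121.60 − 6·€80.00 = €641.60.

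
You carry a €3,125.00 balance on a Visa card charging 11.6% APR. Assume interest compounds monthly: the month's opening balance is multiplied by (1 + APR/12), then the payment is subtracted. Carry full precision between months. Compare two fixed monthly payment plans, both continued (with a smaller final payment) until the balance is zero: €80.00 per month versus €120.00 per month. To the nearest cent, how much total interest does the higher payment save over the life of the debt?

Monthly rate r = 11.6%/12 = 0.966667% = 0.00966667.
At €80.00/mo: n = ⌈−ln(1 − rB₀/P)/ln(1+r)⌉ = 50 payments (last €23.26); total interest = total paid − €3,125.00 = €818.26.
At €120.00/mo: 31 payments (last €17.44); total interest €492.44.
Interest saved = €818.26 − €492.44 = €325.82.

€325.82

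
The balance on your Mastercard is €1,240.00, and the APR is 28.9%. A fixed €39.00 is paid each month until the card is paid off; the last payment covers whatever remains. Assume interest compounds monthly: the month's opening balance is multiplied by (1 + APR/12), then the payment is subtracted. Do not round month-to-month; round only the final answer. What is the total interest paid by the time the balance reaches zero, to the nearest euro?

€1,138

Monthly rate r = 28.9%/12 = 2.40833% = 0.0240833.
Payoff takes n = ⌈−ln(1 − rB₀/P)/ln(1+r)⌉ = ⌈60.983⌉ = 61 payments; the last is €38.34.
Total paid = 60·€39.00 + €38.34 = €2,378.34.
Total interest = total paid − principal = €2,378.34 − €1,240.00 = €1,138.34.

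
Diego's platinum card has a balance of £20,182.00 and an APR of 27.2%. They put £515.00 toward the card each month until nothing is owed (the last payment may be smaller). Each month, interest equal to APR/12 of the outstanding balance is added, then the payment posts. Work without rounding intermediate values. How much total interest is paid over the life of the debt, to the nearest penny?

Monthly rate r = 27.2%/12 = 2.26667% = 0.0226667.
Payoff takes n = ⌈−ln(1 − rB₀/P)/ln(1+r)⌉ = ⌈97.783⌉ = 98 payments; the last is £404.11.
Total paid = 97·£515.00 + £404.11 = £50,359.11.
Total interest = total paid − principal = £50,359.11 − £20,182.00 = £30,177.11.

£30,177.11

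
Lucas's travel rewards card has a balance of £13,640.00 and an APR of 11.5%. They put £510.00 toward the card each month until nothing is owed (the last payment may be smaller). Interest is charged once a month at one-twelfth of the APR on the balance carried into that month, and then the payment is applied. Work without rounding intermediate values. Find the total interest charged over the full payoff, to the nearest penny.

£2,194.62

Monthly rate r = 11.5%/12 = 0.958333% = 0.00958333.
Payoff takes n = ⌈−ln(1 − rB₀/P)/ln(1+r)⌉ = ⌈31.048⌉ = 32 payments; the last is £24.62.
Total paid = 31·£510.00 + £24.62 = £15,834.62.
Total interest = total paid − principal = £15,834.62 − £13,640.00 = £2,194.62.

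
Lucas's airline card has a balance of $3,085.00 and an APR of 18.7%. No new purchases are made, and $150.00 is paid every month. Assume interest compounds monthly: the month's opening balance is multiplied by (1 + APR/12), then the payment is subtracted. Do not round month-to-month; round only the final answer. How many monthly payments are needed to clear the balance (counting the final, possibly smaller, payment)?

Monthly rate r = 18.7%/12 = 1.55833% = 0.0155833.
Recurrence: B ← B·(1+r) − $150.00.
Month 1: interest $48.07; balance after payment $2,983.07.
Month 2: interest $46.49; balance after payment $2,879.56.
Closed form: n = −ln(1 − rB₀/P)/ln(1+r) = −ln(0.6795)/ln(1.01558) ≈ 24.988, so the balance reaches zero during payment 25.

25 payments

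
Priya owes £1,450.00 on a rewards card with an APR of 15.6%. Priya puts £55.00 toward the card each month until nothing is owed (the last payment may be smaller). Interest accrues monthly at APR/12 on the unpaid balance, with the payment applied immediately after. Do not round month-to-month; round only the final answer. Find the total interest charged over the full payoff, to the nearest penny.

£337.07

Monthly rate r = 15.6%/12 = 1.3% = 0.013.
Payoff takes n = ⌈−ln(1 − rB₀/P)/ln(1+r)⌉ = ⌈32.491⌉ = 33 payments; the last is £27.07.
Total paid = 32·£55.00 + £27.07 = £1,787.07.
Total interest = total paid − principal = £1,787.07 − £1,450.00 = £337.07.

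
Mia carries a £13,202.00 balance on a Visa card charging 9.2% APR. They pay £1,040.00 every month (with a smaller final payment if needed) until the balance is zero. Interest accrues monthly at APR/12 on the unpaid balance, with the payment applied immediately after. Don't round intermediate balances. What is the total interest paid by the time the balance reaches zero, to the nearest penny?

£741.54

Monthly rate r = 9.2%/12 = 0.766667% = 0.00766667.
Payoff takes n = ⌈−ln(1 − rB₀/P)/ln(1+r)⌉ = ⌈13.406⌉ = 14 payments; the last is £423.54.
Total paid = 13·£1,040.00 + £423.54 = £13,943.54.
Total interest = total paid − principal = £13,943.54 − £13,202.00 = £741.54.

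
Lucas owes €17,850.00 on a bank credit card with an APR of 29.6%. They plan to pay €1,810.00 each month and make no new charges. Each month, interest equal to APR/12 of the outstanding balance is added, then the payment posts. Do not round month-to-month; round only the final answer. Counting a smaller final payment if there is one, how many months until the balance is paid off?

Monthly rate r = 29.6%/12 = 2.46667% = 0.0246667.
Recurrence: B ← B·(1+r) − €1,810.00.
Month 1: interest €440.30; balance after payment €16,480.30.
Month 2: interest €406.51; balance after payment €15,076.81.
Closed form: n = −ln(1 − rB₀/P)/ln(1+r) = −ln(0.75674)/ln(1.02467) ≈ 11.439, so the balance reaches zero during payment 12.

12 payments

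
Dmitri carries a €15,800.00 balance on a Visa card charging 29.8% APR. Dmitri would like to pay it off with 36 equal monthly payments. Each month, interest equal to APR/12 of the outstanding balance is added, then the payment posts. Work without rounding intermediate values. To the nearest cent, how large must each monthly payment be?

Monthly rate r = 29.8%/12 = 2.48333% = 0.0248333.
Level-payment amortization: P = B₀·r / (1 − (1+r)^(−n)) = 15800.00·0.0248333 / (1 − 1.02483^(−36)).
Denominator 1 − (1+r)^(−36) = 0.586492621.
P = 392.367 / 0.586492621 ≈ 669.01.

€669.01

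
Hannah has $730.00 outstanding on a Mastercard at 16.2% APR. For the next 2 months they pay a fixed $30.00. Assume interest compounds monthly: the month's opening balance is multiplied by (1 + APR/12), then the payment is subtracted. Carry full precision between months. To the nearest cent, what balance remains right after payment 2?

Monthly rate r = 16.2%/12 = 1.35% = 0.0135.
Each month: B ← B·(1+r) − $30.00.
Month 1: interest $9.86; balance after payment $709.86.
Month 2: interest $9.58; balance after payment $689.44.

$689.44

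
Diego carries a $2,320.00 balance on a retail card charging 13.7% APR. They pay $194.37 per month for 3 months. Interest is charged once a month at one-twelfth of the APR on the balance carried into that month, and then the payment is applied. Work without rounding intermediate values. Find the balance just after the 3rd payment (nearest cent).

$1,810.58

Monthly rate r = 13.7%/12 = 1.14167% = 0.0114167.
Each month: B ← B·(1+r) − $194.37.
Month 1: interest $26.49; balance after payment $2,152.12.
Month 2: interest $24.57; balance after payment $1,982.32.
Month 3: interest $22.63; balance after payment $1,810.58.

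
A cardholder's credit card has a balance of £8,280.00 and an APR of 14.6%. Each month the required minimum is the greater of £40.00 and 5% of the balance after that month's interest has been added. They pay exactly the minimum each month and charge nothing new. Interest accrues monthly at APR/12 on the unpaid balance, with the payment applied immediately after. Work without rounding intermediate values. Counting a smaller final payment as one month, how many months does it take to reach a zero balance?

Monthly rate r = 14.6%/12 = 1.21667% = 0.0121667.
While 5% of the post-interest balance exceeds £40.00, each month B ← (B·(1+r))·(1 − 0.05), i.e. B shrinks by the factor (1+r)·0.95 = 0.96156.
This holds for months 1–60. Entering month 61 the balance is £788.08; 5% of the post-interest balance is now below £40.00, so the flat £40.00 minimum applies from here.
From month 61 a fixed £40.00 at rate r clears £788.08 in 23 more payments. Total: 60 + 23 = 83 months.

83 months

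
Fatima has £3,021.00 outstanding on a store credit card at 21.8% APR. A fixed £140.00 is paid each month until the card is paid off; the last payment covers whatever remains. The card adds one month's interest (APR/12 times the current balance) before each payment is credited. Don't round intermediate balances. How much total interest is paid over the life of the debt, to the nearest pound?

Monthly rate r = 21.8%/12 = 1.81667% = 0.0181667.
Payoff takes n = ⌈−ln(1 − rB₀/P)/ln(1+r)⌉ = ⌈27.639⌉ = 28 payments; the last is £89.72.
Total paid = 27·£140.00 + £89.72 = £3,869.72.
Total interest = total paid − principal = £3,869.72 − £3,021.00 = £848.72.

£849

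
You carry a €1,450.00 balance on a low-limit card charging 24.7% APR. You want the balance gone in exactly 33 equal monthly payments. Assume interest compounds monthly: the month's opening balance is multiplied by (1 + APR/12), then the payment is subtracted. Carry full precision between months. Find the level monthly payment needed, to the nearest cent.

Monthly rate r = 24.7%/12 = 2.05833% = 0.0205833.
Level-payment amortization: P = B₀·r / (1 − (1+r)^(−n)) = 1450.00·0.0205833 / (1 − 1.02058^(−33)).
Denominator 1 − (1+r)^(−33) = 0.489494494.
P = 29.8458 / 0.489494494 ≈ 60.97.

€60.97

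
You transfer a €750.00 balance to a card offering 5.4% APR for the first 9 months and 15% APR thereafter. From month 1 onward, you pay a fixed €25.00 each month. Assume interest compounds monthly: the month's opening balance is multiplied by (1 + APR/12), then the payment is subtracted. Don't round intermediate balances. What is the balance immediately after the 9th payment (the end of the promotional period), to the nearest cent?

Promo months 1–9 at r₀ = 5.4%/12 = 0.0045; months 10+ at r₁ = 15%/12 = 0.0125.
After month 9: iterate B ← B·(1+r₀) − €25.00 for 9 months → €551.83.

€551.83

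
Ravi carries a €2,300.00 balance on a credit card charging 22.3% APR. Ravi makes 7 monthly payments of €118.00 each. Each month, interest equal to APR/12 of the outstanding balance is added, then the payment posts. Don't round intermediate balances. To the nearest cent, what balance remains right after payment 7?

€1,742.90

Monthly rate r = 22.3%/12 = 1.85833% = 0.0185833.
Each month: B ← B·(1+r) − €118.00.
Month 1: interest €42.74; balance after payment €2,224.74.
Month 2: interest €41.34; balance after payment €2,148.08.
Month 3: interest €39.92; balance after payment €2,070.00.
Month 4: interest €38.47; balance after payment €1,990.47.
Month 5: interest €36.99; balance after payment €1,909.46.
Month 6: interest €35.48; balance after payment €1,826.94.
Month 7: interest €33.95; balance after payment €1,742.90.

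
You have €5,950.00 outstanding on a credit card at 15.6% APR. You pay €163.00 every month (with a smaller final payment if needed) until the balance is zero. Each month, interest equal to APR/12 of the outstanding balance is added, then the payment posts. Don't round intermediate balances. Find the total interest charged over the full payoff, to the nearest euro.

€2,171

Monthly rate r = 15.6%/12 = 1.3% = 0.013.
Payoff takes n = ⌈−ln(1 − rB₀/P)/ln(1+r)⌉ = ⌈49.820⌉ = 50 payments; the last is €133.75.
Total paid = 49·€163.00 + €133.75 = €8,120.75.
Total interest = total paid − principal = €8,120.75 − €5,950.00 = €2,170.75.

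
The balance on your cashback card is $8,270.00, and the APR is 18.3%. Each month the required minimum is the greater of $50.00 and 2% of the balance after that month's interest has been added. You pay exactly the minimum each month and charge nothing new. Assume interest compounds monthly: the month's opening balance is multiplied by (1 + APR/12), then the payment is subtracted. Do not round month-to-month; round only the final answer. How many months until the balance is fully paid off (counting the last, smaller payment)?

Monthly rate r = 18.3%/12 = 1.525% = 0.01525.
While 2% of the post-interest balance exceeds $50.00, each month B ← (B·(1+r))·(1 − 0.02), i.e. B shrinks by the factor (1+r)·0.98 = 0.99494.
This holds for months 1–240. Entering month 241 the balance is $2,450.66; 2% of the post-interest balance is now below $50.00, so the flat $50.00 minimum applies from here.
From month 241 a fixed $50.00 at rate r clears $2,450.66 in 91 more payments. Total: 240 + 91 = 331 months.

331 months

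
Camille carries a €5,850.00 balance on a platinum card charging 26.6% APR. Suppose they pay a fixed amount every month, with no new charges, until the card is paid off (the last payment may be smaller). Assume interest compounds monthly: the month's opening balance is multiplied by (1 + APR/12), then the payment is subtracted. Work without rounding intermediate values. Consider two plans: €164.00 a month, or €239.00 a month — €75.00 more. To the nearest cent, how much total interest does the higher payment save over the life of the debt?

€3,172.69

Monthly rate r = 26.6%/12 = 2.21667% = 0.0221667.
At €164.00/mo: n = ⌈−ln(1 − rB₀/P)/ln(1+r)⌉ = 72 payments (last €55.37); total interest = total paid − €5,850.00 = €5,849.37.
At €239.00/mo: 36 payments (last €161.68); total interest €2,676.68.
Interest saved = €5,849.37 − €2,676.68 = €3,172.69.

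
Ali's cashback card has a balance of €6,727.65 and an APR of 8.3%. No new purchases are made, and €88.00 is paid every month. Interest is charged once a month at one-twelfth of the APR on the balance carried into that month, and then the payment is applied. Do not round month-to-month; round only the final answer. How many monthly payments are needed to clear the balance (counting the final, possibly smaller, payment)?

110 payments

Monthly rate r = 8.3%/12 = 0.691667% = 0.00691667.
Recurrence: B ← B·(1+r) − €88.00.
Month 1: interest €46.53; balance after payment €6,686.18.
Month 2: interest €46.25; balance after payment €6,644.43.
Closed form: n = −ln(1 − rB₀/P)/ln(1+r) = −ln(0.47122)/ln(1.00692) ≈ 109.162, so the balance reaches zero during payment 110.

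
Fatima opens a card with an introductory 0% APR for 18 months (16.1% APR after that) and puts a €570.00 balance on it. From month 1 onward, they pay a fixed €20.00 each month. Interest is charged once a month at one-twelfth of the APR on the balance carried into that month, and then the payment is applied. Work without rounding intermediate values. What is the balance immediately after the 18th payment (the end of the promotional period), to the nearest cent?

€210.00

Promo months 1–18 at r₀ = 0%/12 = 0; months 19+ at r₁ = 16.1%/12 = 0.0134167.
After month 18 (no interest yet): B = €570.00 − 18·€20.00 = €210.00.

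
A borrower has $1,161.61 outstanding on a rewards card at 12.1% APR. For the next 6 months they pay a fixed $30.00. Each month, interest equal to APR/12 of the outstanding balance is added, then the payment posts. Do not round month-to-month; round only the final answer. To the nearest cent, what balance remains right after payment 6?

Monthly rate r = 12.1%/12 = 1.00833% = 0.0100833.
Each month: B ← B·(1+r) − $30.00.
Month 1: interest $11.71; balance after payment $1,143.32.
Month 2: interest $11.53; balance after payment $1,124.85.
Month 3: interest $11.34; balance after payment $1,106.19.
Month 4: interest $11.15; balance after payment $1,087.35.
Month 5: interest $10.96; balance after payment $1,068.31.
Month 6: interest $10.77; balance after payment $1,049.08.

$1,049.08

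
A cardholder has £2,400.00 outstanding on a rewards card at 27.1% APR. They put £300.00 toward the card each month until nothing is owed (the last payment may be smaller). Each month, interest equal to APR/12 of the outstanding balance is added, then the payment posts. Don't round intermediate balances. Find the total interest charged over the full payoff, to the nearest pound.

£277

Monthly rate r = 27.1%/12 = 2.25833% = 0.0225833.
Payoff takes n = ⌈−ln(1 − rB₀/P)/ln(1+r)⌉ = ⌈8.923⌉ = 9 payments; the last is £277.07.
Total paid = 8·£300.00 + £277.07 = £2,677.07.
Total interest = total paid − principal = £2,677.07 − £2,400.00 = £277.07.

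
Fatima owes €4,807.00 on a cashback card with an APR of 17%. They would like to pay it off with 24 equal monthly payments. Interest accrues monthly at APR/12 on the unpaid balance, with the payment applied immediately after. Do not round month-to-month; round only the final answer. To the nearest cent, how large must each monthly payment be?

€237.67

Monthly rate r = 17%/12 = 1.41667% = 0.0141667.
Level-payment amortization: P = B₀·r / (1 − (1+r)^(−n)) = 4807.00·0.0141667 / (1 − 1.01417^(−24)).
Denominator 1 − (1+r)^(−24) = 0.286529489.
P = 68.0992 / 0.286529489 ≈ 237.67.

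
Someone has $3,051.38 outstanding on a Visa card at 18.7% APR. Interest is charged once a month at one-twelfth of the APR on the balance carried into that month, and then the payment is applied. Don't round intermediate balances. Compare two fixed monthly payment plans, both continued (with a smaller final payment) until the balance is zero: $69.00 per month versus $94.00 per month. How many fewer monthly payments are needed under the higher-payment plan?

30 fewer payments

Monthly rate r = 18.7%/12 = 1.55833% = 0.0155833.
At $69.00/mo: n = ⌈−ln(1 − rB₀/P)/ln(1+r)⌉ = 76 payments (last $38.85); total interest = total paid − $3,051.38 = $2,162.47.
At $94.00/mo: 46 payments (last $55.44); total interest $1,234.06.
Payments saved = 76 − 46 = 30.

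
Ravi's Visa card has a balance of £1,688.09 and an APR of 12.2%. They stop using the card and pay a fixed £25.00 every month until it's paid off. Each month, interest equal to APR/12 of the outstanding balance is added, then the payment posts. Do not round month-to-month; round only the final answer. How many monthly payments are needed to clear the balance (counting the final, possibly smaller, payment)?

115 payments

Monthly rate r = 12.2%/12 = 1.01667% = 0.0101667.
Recurrence: B ← B·(1+r) − £25.00.
Month 1: interest £17.16; balance after payment £1,680.25.
Month 2: interest £17.08; balance after payment £1,672.33.
Closed form: n = −ln(1 − rB₀/P)/ln(1+r) = −ln(0.31351)/ln(1.01017) ≈ 114.670, so the balance reaches zero during payment 115.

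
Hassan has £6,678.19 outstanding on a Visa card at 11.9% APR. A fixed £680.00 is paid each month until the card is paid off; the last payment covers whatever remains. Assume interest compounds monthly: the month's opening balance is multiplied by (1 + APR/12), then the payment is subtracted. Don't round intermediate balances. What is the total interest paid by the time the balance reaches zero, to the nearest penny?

£383.56

Monthly rate r = 11.9%/12 = 0.991667% = 0.00991667.
Payoff takes n = ⌈−ln(1 − rB₀/P)/ln(1+r)⌉ = ⌈10.384⌉ = 11 payments; the last is £261.75.
Total paid = 10·£680.00 + £261.75 = £7,061.75.
Total interest = total paid − principal = £7,061.75 − £6,678.19 = £383.56.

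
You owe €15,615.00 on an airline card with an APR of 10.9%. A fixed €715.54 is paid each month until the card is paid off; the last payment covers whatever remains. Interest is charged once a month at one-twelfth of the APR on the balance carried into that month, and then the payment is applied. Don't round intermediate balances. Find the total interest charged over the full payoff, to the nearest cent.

Monthly rate r = 10.9%/12 = 0.908333% = 0.00908333.
Payoff takes n = ⌈−ln(1 − rB₀/P)/ln(1+r)⌉ = ⌈24.432⌉ = 25 payments; the last is €310.08.
Total paid = 24·€715.54 + €310.08 = €17,483.04.
Total interest = total paid − principal = €17,483.04 − €15,615.00 = €1,868.04.

€1,868.04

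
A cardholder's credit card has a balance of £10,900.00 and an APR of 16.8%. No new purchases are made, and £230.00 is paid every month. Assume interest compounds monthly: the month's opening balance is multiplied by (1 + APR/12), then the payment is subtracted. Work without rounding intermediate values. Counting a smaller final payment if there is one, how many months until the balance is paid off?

Monthly rate r = 16.8%/12 = 1.4% = 0.014.
Recurrence: B ← B·(1+r) − £230.00.
Month 1: interest £152.60; balance after payment £10,822.60.
Month 2: interest £151.52; balance after payment £10,744.12.
Closed form: n = −ln(1 − rB₀/P)/ln(1+r) = −ln(0.33652)/ln(1.014) ≈ 78.336, so the balance reaches zero during payment 79.

79 payments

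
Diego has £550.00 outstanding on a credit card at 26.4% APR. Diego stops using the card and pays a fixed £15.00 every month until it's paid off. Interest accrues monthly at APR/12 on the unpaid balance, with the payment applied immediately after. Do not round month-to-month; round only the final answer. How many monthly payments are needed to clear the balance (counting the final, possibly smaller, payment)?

76 payments

Monthly rate r = 26.4%/12 = 2.2% = 0.022.
Recurrence: B ← B·(1+r) − £15.00.
Month 1: interest £12.10; balance after payment £547.10.
Month 2: interest £12.04; balance after payment £544.14.
Closed form: n = −ln(1 − rB₀/P)/ln(1+r) = −ln(0.19333)/ln(1.022) ≈ 75.516, so the balance reaches zero during payment 76.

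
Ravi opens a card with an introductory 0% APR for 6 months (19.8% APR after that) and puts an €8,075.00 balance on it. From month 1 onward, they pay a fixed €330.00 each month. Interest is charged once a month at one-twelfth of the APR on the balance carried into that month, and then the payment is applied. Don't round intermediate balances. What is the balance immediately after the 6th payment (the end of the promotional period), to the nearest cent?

Promo months 1–6 at r₀ = 0%/12 = 0; months 7+ at r₁ = 19.8%/12 = 0.0165.
After month 6 (no interest yet): B = €8,075.00 − 6·€330.00 = €6,095.00.

€6,095.00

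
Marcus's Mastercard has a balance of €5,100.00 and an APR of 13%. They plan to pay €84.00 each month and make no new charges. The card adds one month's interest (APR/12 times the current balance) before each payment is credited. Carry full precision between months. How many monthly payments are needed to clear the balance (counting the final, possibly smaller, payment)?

Monthly rate r = 13%/12 = 1.08333% = 0.0108333.
Recurrence: B ← B·(1+r) − €84.00.
Month 1: interest €55.25; balance after payment €5,071.25.
Month 2: interest €54.94; balance after payment €5,042.19.
Closed form: n = −ln(1 − rB₀/P)/ln(1+r) = −ln(0.34226)/ln(1.01083) ≈ 99.505, so the balance reaches zero during payment 100.

100 payments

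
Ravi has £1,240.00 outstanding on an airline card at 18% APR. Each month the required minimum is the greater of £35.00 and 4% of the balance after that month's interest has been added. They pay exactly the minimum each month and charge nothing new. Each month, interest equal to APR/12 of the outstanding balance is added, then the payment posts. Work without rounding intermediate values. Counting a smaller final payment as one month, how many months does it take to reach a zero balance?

45 months

Monthly rate r = 18%/12 = 1.5% = 0.015.
While 4% of the post-interest balance exceeds £35.00, each month B ← (B·(1+r))·(1 − 0.04), i.e. B shrinks by the factor (1+r)·0.96 = 0.9744.
This holds for months 1–15. Entering month 16 the balance is £840.39; 4% of the post-interest balance is now below £35.00, so the flat £35.00 minimum applies from here.
From month 16 a fixed £35.00 at rate r clears £840.39 in 30 more payments. Total: 15 + 30 = 45 months.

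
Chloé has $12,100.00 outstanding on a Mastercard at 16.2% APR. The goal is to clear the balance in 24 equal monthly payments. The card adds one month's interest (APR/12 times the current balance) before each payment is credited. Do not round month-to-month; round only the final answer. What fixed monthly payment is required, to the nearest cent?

Monthly rate r = 16.2%/12 = 1.35% = 0.0135.
Level-payment amortization: P = B₀·r / (1 − (1+r)^(−n)) = 12100.00·0.0135 / (1 − 1.0135^(−24)).
Denominator 1 − (1+r)^(−24) = 0.275180402.
P = 163.35 / 0.275180402 ≈ 593.61.

$593.61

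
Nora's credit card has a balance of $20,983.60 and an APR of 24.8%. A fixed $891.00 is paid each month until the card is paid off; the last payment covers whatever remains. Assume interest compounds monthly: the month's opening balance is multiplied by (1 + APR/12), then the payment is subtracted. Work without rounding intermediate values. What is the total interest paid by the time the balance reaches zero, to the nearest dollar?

$8,068

Monthly rate r = 24.8%/12 = 2.06667% = 0.0206667.
Payoff takes n = ⌈−ln(1 − rB₀/P)/ln(1+r)⌉ = ⌈32.603⌉ = 33 payments; the last is $539.12.
Total paid = 32·$891.00 + $539.12 = $29,051.12.
Total interest = total paid − principal = $29,051.12 − $20,983.60 = $8,067.52.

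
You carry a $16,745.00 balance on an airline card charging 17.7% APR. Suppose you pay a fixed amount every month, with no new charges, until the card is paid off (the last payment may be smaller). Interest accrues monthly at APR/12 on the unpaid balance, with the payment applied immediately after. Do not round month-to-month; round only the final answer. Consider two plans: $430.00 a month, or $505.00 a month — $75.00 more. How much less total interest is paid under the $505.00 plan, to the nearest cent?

$1,925.30

Monthly rate r = 17.7%/12 = 1.475% = 0.01475.
At $430.00/mo: n = ⌈−ln(1 − rB₀/P)/ln(1+r)⌉ = 59 payments (last $147.12); total interest = total paid − $16,745.00 = $8,342.12.
At $505.00/mo: 46 payments (last $436.82); total interest $6,416.82.
Interest saved = $8,342.12 − $6,416.82 = $1,925.30.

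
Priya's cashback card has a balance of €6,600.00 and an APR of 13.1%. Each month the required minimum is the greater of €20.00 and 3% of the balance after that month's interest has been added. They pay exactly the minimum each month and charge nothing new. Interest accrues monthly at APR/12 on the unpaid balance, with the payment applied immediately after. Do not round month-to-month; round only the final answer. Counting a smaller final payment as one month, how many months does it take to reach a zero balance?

Monthly rate r = 13.1%/12 = 1.09167% = 0.0109167.
While 3% of the post-interest balance exceeds €20.00, each month B ← (B·(1+r))·(1 − 0.03), i.e. B shrinks by the factor (1+r)·0.97 = 0.98059.
This holds for months 1–118. Entering month 119 the balance is €653.16; 3% of the post-interest balance is now below €20.00, so the flat €20.00 minimum applies from here.
From month 119 a fixed €20.00 at rate r clears €653.16 in 41 more payments. Total: 118 + 41 = 159 months.

159 months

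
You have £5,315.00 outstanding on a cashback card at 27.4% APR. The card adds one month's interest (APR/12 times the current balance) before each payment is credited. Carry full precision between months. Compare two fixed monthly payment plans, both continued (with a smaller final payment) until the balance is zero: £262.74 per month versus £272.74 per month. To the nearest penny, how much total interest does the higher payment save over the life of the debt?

£100.37

Monthly rate r = 27.4%/12 = 2.28333% = 0.0228333.
At £262.74/mo: n = ⌈−ln(1 − rB₀/P)/ln(1+r)⌉ = 28 payments (last £118.75); total interest = total paid − £5,315.00 = £1,897.73.
At £272.74/mo: 27 payments (last £21.12); total interest £1,797.36.
Interest saved = £1,897.73 − £1,797.36 = £100.37.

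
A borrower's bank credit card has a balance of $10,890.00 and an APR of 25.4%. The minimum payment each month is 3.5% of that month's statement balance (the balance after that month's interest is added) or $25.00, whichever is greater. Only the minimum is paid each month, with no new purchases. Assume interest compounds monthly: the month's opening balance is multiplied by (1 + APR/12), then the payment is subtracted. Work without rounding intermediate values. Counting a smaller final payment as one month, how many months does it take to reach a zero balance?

230 months

Monthly rate r = 25.4%/12 = 2.11667% = 0.0211667.
While 3.5% of the post-interest balance exceeds $25.00, each month B ← (B·(1+r))·(1 − 0.035), i.e. B shrinks by the factor (1+r)·0.965 = 0.98543.
This holds for months 1–187. Entering month 188 the balance is $699.37; 3.5% of the post-interest balance is now below $25.00, so the flat $25.00 minimum applies from here.
From month 188 a fixed $25.00 at rate r clears $699.37 in 43 more payments. Total: 187 + 43 = 230 months.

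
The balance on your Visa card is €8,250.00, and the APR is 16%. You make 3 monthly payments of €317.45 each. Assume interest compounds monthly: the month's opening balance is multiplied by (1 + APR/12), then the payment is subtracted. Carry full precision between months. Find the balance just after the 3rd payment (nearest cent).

€7,619.32

Monthly rate r = 16%/12 = 1.33333% = 0.0133333.
Each month: B ← B·(1+r) − €317.45.
Month 1: interest €110.00; balance after payment €8,042.55.
Month 2: interest €107.23; balance after payment €7,832.33.
Month 3: interest €104.43; balance after payment €7,619.32.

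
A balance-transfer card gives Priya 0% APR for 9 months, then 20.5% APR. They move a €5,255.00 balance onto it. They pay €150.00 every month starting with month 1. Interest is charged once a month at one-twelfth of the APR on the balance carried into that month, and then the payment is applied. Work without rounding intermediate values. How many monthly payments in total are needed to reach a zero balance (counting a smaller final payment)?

44 months

Promo months 1–9 at r₀ = 0%/12 = 0; months 10+ at r₁ = 20.5%/12 = 0.0170833.
After month 9 (no interest yet): B = €5,255.00 − 9·€150.00 = €3,905.00.
Then at r₁ with €150.00/mo: n₂ = −ln(1 − r₁·B/P)/ln(1+r₁) ≈ 34.73 → 35 more payments.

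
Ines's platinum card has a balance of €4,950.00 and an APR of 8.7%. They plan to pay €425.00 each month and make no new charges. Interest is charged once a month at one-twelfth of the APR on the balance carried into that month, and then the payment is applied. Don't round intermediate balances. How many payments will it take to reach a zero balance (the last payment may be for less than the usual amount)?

Monthly rate r = 8.7%/12 = 0.725% = 0.00725.
Recurrence: B ← B·(1+r) − €425.00.
Month 1: interest €35.89; balance after payment €4,560.89.
Month 2: interest €33.07; balance after payment €4,168.95.
Closed form: n = −ln(1 − rB₀/P)/ln(1+r) = −ln(0.91556)/ln(1.00725) ≈ 12.212, so the balance reaches zero during payment 13.

13 payments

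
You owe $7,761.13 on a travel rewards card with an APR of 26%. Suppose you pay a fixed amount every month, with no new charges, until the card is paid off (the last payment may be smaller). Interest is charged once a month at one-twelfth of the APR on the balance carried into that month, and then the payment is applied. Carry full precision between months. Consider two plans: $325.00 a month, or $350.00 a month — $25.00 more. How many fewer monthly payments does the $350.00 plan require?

3 fewer payments

Monthly rate r = 26%/12 = 2.16667% = 0.0216667.
At $325.00/mo: n = ⌈−ln(1 − rB₀/P)/ln(1+r)⌉ = 34 payments (last $321.78); total interest = total paid − $7,761.13 = $3,285.65.
At $350.00/mo: 31 payments (last $192.55); total interest $2,931.42.
Payments saved = 34 − 31 = 3.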